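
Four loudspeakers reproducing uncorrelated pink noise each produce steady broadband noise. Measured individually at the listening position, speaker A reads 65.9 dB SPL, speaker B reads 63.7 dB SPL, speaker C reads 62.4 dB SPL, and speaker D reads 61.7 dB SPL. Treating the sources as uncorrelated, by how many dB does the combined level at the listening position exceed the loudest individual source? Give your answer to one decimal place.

3.9 dB

Add the sources as powers (linear), then convert back to dB:
L_total = 10·log₁₀(10^(65.9/10) + 10^(63.7/10) + 10^(62.4/10) + 10^(61.7/10)) = 69.76 dB SPL.
Excess over the loudest (65.9 dB): 69.76 − 65.9 = 3.9 dB.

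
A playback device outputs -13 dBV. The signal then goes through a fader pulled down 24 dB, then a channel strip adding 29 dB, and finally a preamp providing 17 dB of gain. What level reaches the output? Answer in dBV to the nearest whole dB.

Gain stages sum in dB:
-13 − 24 + 29 + 17 = +9 dBV.

+9 dBV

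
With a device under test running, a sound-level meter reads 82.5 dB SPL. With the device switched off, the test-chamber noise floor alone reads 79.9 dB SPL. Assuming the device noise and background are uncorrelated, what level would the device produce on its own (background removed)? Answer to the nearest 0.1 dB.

Subtract intensities: L_src = 10·log₁₀(10^(L_total/10) − 10^(L_bg/10)).
L_src = 10·log₁₀(10^(82.5/10) − 10^(79.9/10)) = 10·log₁₀(80100000) = 79.0 dB SPL.

79.0 dB SPL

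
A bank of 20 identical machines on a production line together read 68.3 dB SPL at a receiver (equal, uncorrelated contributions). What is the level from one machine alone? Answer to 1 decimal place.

20 equal incoherent sources add 10·log₁₀(20) = 13.01 dB over one source.
L_one = 68.3 − 13.01 = 55.3 dB SPL.

55.3 dB SPL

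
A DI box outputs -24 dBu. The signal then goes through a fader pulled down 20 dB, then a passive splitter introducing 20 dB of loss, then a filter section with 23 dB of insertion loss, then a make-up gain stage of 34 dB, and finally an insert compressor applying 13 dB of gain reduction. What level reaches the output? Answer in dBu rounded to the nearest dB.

Gain stages sum in dB:
-24 − 20 − 20 − 23 + 34 − 13 = -66 dBu.

-66 dBu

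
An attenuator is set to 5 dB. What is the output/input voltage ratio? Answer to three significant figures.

Voltage ratio = 10^(dB/20).
10^(-5/20) = 10^(-0.2500) = 0.562.

0.562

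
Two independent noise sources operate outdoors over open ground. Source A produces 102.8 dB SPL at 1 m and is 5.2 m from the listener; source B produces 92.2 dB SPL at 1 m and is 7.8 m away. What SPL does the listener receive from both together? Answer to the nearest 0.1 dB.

88.6 dB SPL

At the listener: L_A = 102.8 − 20·log₁₀(5.2) = 88.48 dB; L_B = 92.2 − 20·log₁₀(7.8) = 74.36 dB.
Combined: 10·log₁₀(10^(88.48/10)+10^(74.36/10)) = 88.6 dB SPL.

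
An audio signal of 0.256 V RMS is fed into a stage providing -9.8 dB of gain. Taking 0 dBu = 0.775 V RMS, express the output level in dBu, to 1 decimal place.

Input level: 20·log₁₀(0.256/0.775) = -9.62 dBu.
Output: -9.62 − 9.8 = -19.4 dBu.

-19.4 dBu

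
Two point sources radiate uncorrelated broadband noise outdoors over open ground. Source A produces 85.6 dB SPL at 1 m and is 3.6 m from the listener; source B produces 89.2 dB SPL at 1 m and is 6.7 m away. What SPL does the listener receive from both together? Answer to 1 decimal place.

At the listener: L_A = 85.6 − 20·log₁₀(3.6) = 74.47 dB; L_B = 89.2 − 20·log₁₀(6.7) = 72.68 dB.
Combined: 10·log₁₀(10^(74.47/10)+10^(72.68/10)) = 76.7 dB SPL.

76.7 dB SPL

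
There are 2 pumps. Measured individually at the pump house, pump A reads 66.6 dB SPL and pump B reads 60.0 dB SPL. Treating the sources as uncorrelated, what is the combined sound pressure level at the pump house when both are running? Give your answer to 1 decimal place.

Incoherent sources sum as intensities:
L_total = 10·log₁₀(10^(66.6/10) + 10^(60.0/10)) = 10·log₁₀(5571000) = 67.5 dB SPL.

67.5 dB SPL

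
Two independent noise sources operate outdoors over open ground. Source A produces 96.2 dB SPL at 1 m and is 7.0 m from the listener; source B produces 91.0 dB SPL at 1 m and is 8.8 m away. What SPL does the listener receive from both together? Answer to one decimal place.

80.1 dB SPL

At the listener: L_A = 96.2 − 20·log₁₀(7.0) = 79.30 dB; L_B = 91.0 − 20·log₁₀(8.8) = 72.11 dB.
Combined: 10·log₁₀(10^(79.30/10)+10^(72.11/10)) = 80.1 dB SPL.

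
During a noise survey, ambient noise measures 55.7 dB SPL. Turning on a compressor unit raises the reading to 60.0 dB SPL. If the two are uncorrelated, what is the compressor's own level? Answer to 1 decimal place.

Background correction is a power subtraction:
L_src = 10·log₁₀(10^(60.0/10) − 10^(55.7/10)) = 10·log₁₀(628500) = 58.0 dB SPL.

58.0 dB SPL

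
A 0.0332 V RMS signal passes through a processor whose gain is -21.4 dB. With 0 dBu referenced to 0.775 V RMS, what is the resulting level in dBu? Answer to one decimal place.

-48.8 dBu

Input level: 20·log₁₀(0.0332/0.775) = -27.36 dBu.
Output: -27.36 − 21.4 = -48.8 dBu.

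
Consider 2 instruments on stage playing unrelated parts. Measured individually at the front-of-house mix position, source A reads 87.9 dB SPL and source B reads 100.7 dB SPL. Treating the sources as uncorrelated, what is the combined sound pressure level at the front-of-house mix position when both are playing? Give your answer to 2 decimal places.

100.92 dB SPL

Incoherent sources sum as intensities:
L_total = 10·log₁₀(10^(87.9/10) + 10^(100.7/10)) = 10·log₁₀(12366000000) = 100.92 dB SPL.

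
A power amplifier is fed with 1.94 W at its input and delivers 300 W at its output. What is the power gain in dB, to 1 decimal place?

For a power ratio, dB = 10·log₁₀(P₂/P₁).
10·log₁₀(300/1.94) = 10·log₁₀(154.6) = 21.9 dB.

21.9 dB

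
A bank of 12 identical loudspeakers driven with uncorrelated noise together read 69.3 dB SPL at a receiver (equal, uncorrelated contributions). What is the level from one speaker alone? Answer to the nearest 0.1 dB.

12 equal incoherent sources add 10·log₁₀(12) = 10.79 dB over one source.
L_one = 69.3 − 10.79 = 58.5 dB SPL.

58.5 dB SPL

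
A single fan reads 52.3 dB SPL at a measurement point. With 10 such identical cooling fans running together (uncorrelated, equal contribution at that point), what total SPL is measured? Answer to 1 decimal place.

10 equal incoherent sources raise the level by 10·log₁₀(10) = 10.00 dB.
L_total = 52.3 + 10.00 = 62.3 dB SPL.

62.3 dB SPL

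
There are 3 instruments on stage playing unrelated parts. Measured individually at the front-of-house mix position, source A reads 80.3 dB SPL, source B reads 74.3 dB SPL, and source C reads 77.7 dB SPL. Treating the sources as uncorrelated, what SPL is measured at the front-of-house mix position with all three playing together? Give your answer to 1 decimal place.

82.9 dB SPL

Add the sources as powers (linear), then convert back to dB:
L_total = 10·log₁₀(10^(80.3/10) + 10^(74.3/10) + 10^(77.7/10)) = 10·log₁₀(193000000) = 82.9 dB SPL.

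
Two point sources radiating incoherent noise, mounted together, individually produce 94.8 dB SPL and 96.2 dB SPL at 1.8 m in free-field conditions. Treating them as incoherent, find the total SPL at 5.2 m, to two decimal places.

Combined at 1.8 m: 10·log₁₀(10^(94.8/10)+10^(96.2/10)) = 98.566 dB SPL.
Then apply −20·log₁₀(5.2/1.8) = -9.215 dB → 89.35 dB SPL.

89.35 dB SPL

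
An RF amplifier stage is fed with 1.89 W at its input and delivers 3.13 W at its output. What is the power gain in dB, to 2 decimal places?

2.19 dB

For a power ratio, dB = 10·log₁₀(P₂/P₁).
10·log₁₀(3.13/1.89) = 10·log₁₀(1.656) = 2.19 dB.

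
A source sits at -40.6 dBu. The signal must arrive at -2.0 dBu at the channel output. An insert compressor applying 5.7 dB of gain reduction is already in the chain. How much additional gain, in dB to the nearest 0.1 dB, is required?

The required make-up gain is the shortfall in the dB sum.
G = -2.0 − (-40.6) + 5.7 = 44.3 dB.

44.3 dB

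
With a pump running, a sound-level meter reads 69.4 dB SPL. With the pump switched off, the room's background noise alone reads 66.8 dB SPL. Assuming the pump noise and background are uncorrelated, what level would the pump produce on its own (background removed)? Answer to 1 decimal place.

Subtract intensities: L_src = 10·log₁₀(10^(L_total/10) − 10^(L_bg/10)).
L_src = 10·log₁₀(10^(69.4/10) − 10^(66.8/10)) = 10·log₁₀(3923000) = 65.9 dB SPL.

65.9 dB SPL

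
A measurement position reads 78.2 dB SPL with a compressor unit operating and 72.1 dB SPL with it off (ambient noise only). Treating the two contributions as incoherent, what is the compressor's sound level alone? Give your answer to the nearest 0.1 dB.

77.0 dB SPL

Remove the background by subtracting linear intensities:
L_src = 10·log₁₀(10^(78.2/10) − 10^(72.1/10)) = 10·log₁₀(49850000) = 77.0 dB SPL.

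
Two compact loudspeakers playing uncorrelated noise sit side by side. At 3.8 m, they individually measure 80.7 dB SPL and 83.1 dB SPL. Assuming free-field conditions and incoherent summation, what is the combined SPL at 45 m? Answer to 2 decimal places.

63.61 dB SPL

Combined at 3.8 m: 10·log₁₀(10^(80.7/10)+10^(83.1/10)) = 85.074 dB SPL.
Then apply −20·log₁₀(45/3.8) = -21.469 dB → 63.61 dB SPL.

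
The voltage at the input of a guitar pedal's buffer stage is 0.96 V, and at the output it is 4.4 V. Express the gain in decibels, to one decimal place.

13.2 dB

Voltage is an amplitude quantity, so gain = 20·log₁₀(V_out/V_in).
20·log₁₀(4.4/0.96) = 20·log₁₀(4.583) = 13.2 dB.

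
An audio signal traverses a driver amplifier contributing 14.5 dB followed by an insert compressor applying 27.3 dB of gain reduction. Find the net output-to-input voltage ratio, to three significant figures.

0.229

Net gain = 14.5 + (−27.3) = -12.8 dB.
Voltage ratio = 10^(-12.8/20) = 0.229.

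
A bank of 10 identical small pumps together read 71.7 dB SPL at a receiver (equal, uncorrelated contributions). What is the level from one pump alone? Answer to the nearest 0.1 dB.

61.7 dB SPL

10 equal incoherent sources add 10·log₁₀(10) = 10.00 dB over one source.
L_one = 71.7 − 10.00 = 61.7 dB SPL.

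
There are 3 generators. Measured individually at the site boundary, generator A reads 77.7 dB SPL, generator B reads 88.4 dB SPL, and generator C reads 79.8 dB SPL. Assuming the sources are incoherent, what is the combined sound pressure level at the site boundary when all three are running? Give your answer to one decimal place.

89.3 dB SPL

Incoherent sources sum as intensities:
L_total = 10·log₁₀(10^(77.7/10) + 10^(88.4/10) + 10^(79.8/10)) = 10·log₁₀(846200000) = 89.3 dB SPL.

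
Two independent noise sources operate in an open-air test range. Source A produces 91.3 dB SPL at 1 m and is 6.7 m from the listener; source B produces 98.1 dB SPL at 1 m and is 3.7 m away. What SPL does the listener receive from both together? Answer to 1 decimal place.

87.0 dB SPL

At the listener: L_A = 91.3 − 20·log₁₀(6.7) = 74.78 dB; L_B = 98.1 − 20·log₁₀(3.7) = 86.74 dB.
Combined: 10·log₁₀(10^(74.78/10)+10^(86.74/10)) = 87.0 dB SPL.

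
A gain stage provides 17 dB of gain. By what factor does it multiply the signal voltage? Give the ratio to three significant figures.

7.08

Voltage ratio = 10^(dB/20).
10^(17/20) = 10^(0.8500) = 7.08.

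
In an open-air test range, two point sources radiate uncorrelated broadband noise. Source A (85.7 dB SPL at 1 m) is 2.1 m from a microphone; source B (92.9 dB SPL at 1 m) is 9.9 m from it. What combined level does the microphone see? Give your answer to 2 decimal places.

80.18 dB SPL

At the listener: L_A = 85.7 − 20·log₁₀(2.1) = 79.256 dB; L_B = 92.9 − 20·log₁₀(9.9) = 72.987 dB.
Combined: 10·log₁₀(10^(79.256/10)+10^(72.987/10)) = 80.18 dB SPL.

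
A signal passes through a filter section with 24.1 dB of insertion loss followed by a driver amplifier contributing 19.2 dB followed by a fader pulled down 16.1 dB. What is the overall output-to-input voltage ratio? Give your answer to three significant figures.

0.0891

Net gain = (−24.1) + 19.2 + (−16.1) = -21.0 dB.
Voltage ratio = 10^(-21.0/20) = 0.0891.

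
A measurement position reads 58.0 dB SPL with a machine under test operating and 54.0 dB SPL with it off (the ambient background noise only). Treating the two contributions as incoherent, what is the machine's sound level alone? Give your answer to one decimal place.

55.8 dB SPL

Background correction is a power subtraction:
L_src = 10·log₁₀(10^(58.0/10) − 10^(54.0/10)) = 10·log₁₀(379800) = 55.8 dB SPL.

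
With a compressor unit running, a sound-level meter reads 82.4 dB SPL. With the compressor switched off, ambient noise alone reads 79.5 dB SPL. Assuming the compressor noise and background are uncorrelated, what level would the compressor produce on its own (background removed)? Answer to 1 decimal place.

Subtract intensities: L_src = 10·log₁₀(10^(L_total/10) − 10^(L_bg/10)).
L_src = 10·log₁₀(10^(82.4/10) − 10^(79.5/10)) = 10·log₁₀(84650000) = 79.3 dB SPL.

79.3 dB SPL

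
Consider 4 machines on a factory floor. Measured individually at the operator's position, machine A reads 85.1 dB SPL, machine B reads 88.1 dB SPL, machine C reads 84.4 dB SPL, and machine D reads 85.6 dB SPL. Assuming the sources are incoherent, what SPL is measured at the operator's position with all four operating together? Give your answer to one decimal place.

Uncorrelated sources add in intensity (power), not in dB.
L_total = 10·log₁₀(10^(85.1/10) + 10^(88.1/10) + 10^(84.4/10) + 10^(85.6/10)) = 10·log₁₀(1608000000) = 92.1 dB SPL.

92.1 dB SPL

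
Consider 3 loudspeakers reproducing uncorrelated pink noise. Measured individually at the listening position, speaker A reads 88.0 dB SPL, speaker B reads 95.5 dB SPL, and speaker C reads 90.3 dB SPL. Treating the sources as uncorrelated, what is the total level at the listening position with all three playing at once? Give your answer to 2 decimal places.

Uncorrelated sources add in intensity (power), not in dB.
L_total = 10·log₁₀(10^(88.0/10) + 10^(95.5/10) + 10^(90.3/10)) = 10·log₁₀(5251000000) = 97.20 dB SPL.

97.20 dB SPL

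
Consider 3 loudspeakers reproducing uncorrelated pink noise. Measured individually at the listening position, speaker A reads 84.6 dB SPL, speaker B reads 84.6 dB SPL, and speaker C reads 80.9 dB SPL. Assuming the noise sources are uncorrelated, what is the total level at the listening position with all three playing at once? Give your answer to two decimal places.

Add the sources as powers (linear), then convert back to dB:
L_total = 10·log₁₀(10^(84.6/10) + 10^(84.6/10) + 10^(80.9/10)) = 10·log₁₀(699800000) = 88.45 dB SPL.

88.45 dB SPL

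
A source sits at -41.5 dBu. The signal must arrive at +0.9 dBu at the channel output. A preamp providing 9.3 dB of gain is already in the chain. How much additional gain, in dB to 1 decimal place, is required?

The required make-up gain is the shortfall in the dB sum.
G = +0.9 − (-41.5) − 9.3 = 33.1 dB.

33.1 dB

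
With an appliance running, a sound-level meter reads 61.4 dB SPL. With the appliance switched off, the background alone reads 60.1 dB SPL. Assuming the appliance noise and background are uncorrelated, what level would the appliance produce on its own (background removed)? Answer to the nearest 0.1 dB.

55.5 dB SPL

Remove the background by subtracting linear intensities:
L_src = 10·log₁₀(10^(61.4/10) − 10^(60.1/10)) = 10·log₁₀(357100) = 55.5 dB SPL.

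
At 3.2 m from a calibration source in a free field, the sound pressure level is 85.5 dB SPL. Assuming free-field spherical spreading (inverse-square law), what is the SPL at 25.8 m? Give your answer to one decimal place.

Inverse-square spreading gives ΔL = −20·log₁₀(d₂/d₁).
ΔL = −20·log₁₀(25.8/3.2) = -18.13 dB, so L₂ = 85.5 + (-18.13) = 67.4 dB SPL.

67.4 dB SPL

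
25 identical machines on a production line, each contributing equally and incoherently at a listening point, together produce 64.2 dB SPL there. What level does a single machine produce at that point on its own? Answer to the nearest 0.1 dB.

25 equal incoherent sources add 10·log₁₀(25) = 13.98 dB over one source.
L_one = 64.2 − 13.98 = 50.2 dB SPL.

50.2 dB SPL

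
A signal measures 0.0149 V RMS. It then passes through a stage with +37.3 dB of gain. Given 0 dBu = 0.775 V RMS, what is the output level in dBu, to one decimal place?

Input level: 20·log₁₀(0.0149/0.775) = -34.32 dBu.
Output: -34.32 + 37.3 = +3.0 dBu.

+3.0 dBu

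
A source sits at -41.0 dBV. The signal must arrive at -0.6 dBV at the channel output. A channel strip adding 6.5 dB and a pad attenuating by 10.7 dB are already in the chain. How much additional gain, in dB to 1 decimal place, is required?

The required make-up gain is the shortfall in the dB sum.
G = -0.6 − (-41.0) − 6.5 + 10.7 = 44.6 dB.

44.6 dB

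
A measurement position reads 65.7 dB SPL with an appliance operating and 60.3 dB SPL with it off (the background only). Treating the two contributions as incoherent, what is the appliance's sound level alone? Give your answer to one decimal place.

64.2 dB SPL

Background correction is a power subtraction:
L_src = 10·log₁₀(10^(65.7/10) − 10^(60.3/10)) = 10·log₁₀(2644000) = 64.2 dB SPL.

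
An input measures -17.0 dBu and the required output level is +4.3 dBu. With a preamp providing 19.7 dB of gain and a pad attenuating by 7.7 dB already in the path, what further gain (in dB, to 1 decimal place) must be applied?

9.3 dB

The required make-up gain is the shortfall in the dB sum.
G = +4.3 − (-17.0) − 19.7 + 7.7 = 9.3 dB.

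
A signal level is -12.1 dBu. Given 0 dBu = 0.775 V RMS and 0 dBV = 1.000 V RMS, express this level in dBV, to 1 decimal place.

The offset between the scales is 20·log₁₀(0.775/1.000) = −2.214 dB.
So dBV = -12.1 − 2.214 = -14.3 dBV.

-14.3 dBV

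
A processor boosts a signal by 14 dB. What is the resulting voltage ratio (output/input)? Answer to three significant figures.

5.01

Voltage ratio = 10^(dB/20).
10^(14/20) = 10^(0.7000) = 5.01.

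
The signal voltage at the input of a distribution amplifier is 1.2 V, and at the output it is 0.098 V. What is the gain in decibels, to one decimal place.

-21.8 dB

Voltage ratio → dB uses the 20·log₁₀ form:
20·log₁₀(0.098/1.2) = 20·log₁₀(0.08167) = -21.8 dB.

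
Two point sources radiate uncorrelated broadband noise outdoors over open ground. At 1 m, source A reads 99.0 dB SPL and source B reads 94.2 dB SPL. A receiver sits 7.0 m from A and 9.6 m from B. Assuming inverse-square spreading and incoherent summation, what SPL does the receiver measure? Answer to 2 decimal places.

At the listener: L_A = 99.0 − 20·log₁₀(7.0) = 82.098 dB; L_B = 94.2 − 20·log₁₀(9.6) = 74.555 dB.
Combined: 10·log₁₀(10^(82.098/10)+10^(74.555/10)) = 82.80 dB SPL.

82.80 dB SPL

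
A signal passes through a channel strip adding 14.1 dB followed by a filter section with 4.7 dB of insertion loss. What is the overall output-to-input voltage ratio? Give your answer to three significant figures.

Net gain = 14.1 + (−4.7) = 9.4 dB.
Voltage ratio = 10^(9.4/20) = 2.95.

2.95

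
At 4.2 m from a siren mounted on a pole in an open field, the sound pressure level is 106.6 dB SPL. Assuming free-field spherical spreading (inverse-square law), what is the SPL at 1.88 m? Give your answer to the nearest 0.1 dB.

113.6 dB SPL

For a point source in a free field, ΔL = −20·log₁₀(d₂/d₁).
ΔL = −20·log₁₀(1.88/4.2) = 6.98 dB, so L₂ = 106.6 + (6.98) = 113.6 dB SPL.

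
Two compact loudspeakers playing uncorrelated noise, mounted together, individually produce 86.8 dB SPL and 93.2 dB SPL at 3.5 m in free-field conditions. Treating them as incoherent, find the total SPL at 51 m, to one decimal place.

Combined at 3.5 m: 10·log₁₀(10^(86.8/10)+10^(93.2/10)) = 94.10 dB SPL.
Then apply −20·log₁₀(51/3.5) = -23.27 dB → 70.8 dB SPL.

70.8 dB SPL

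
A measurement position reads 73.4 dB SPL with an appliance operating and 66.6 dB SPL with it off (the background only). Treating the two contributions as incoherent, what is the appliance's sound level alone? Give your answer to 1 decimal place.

Subtract intensities: L_src = 10·log₁₀(10^(L_total/10) − 10^(L_bg/10)).
L_src = 10·log₁₀(10^(73.4/10) − 10^(66.6/10)) = 10·log₁₀(17310000) = 72.4 dB SPL.

72.4 dB SPL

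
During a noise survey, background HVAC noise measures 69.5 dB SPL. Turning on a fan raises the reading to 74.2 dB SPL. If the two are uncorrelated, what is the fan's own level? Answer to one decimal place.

72.4 dB SPL

Remove the background by subtracting linear intensities:
L_src = 10·log₁₀(10^(74.2/10) − 10^(69.5/10)) = 10·log₁₀(17390000) = 72.4 dB SPL.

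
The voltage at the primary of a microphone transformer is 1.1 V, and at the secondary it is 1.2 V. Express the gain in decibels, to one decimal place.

For a voltage ratio, dB = 20·log₁₀(V₂/V₁).
20·log₁₀(1.2/1.1) = 20·log₁₀(1.091) = 0.8 dB.

0.8 dB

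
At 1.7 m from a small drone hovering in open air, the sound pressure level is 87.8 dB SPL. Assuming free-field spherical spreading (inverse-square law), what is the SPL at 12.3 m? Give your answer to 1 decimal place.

Free-field point source: level drops by 20·log₁₀ of the distance ratio.
ΔL = −20·log₁₀(12.3/1.7) = -17.19 dB, so L₂ = 87.8 + (-17.19) = 70.6 dB SPL.

70.6 dB SPL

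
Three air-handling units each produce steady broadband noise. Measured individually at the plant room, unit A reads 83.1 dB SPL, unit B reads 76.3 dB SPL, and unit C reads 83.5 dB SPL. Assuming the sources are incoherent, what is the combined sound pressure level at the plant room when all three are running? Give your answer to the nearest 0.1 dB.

Incoherent sources sum as intensities:
L_total = 10·log₁₀(10^(83.1/10) + 10^(76.3/10) + 10^(83.5/10)) = 10·log₁₀(470700000) = 86.7 dB SPL.

86.7 dB SPL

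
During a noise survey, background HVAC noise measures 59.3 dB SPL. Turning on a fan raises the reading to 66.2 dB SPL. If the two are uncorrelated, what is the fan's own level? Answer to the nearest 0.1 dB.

Subtract intensities: L_src = 10·log₁₀(10^(L_total/10) − 10^(L_bg/10)).
L_src = 10·log₁₀(10^(66.2/10) − 10^(59.3/10)) = 10·log₁₀(3318000) = 65.2 dB SPL.

65.2 dB SPL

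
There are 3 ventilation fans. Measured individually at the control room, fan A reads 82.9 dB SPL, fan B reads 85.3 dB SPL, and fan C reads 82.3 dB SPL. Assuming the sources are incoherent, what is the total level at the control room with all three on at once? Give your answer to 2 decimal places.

Uncorrelated sources add in intensity (power), not in dB.
L_total = 10·log₁₀(10^(82.9/10) + 10^(85.3/10) + 10^(82.3/10)) = 10·log₁₀(703700000) = 88.47 dB SPL.

88.47 dB SPL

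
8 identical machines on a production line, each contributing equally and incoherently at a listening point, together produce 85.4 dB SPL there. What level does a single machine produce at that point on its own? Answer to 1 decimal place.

8 equal incoherent sources add 10·log₁₀(8) = 9.03 dB over one source.
L_one = 85.4 − 9.03 = 76.4 dB SPL.

76.4 dB SPL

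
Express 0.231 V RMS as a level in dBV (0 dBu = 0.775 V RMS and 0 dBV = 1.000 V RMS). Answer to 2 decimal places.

dBV = 20·log₁₀(V / 1.000 V).
20·log₁₀(0.231/1.000) = -12.73 dBV.

-12.73 dBV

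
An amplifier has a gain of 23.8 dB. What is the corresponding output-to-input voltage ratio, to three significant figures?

Voltage ratio = 10^(dB/20).
10^(23.8/20) = 10^(1.190) = 15.5.

15.5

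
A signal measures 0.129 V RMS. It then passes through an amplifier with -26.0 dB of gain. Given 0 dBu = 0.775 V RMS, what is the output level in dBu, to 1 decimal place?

Input level: 20·log₁₀(0.129/0.775) = -15.57 dBu.
Output: -15.57 − 26.0 = -41.6 dBu.

-41.6 dBu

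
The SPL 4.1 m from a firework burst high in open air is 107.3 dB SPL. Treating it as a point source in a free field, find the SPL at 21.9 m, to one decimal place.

92.7 dB SPL

For a point source in a free field, ΔL = −20·log₁₀(d₂/d₁).
ΔL = −20·log₁₀(21.9/4.1) = -14.55 dB, so L₂ = 107.3 + (-14.55) = 92.7 dB SPL.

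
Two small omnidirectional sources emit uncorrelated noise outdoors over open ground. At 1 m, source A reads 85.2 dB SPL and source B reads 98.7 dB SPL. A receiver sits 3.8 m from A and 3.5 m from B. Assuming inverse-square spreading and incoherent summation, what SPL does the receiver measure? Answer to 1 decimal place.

At the listener: L_A = 85.2 − 20·log₁₀(3.8) = 73.60 dB; L_B = 98.7 − 20·log₁₀(3.5) = 87.82 dB.
Combined: 10·log₁₀(10^(73.60/10)+10^(87.82/10)) = 88.0 dB SPL.

88.0 dB SPL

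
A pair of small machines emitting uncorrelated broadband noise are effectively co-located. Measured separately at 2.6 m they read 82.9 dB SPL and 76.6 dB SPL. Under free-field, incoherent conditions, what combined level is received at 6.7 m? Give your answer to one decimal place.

75.6 dB SPL

Combined at 2.6 m: 10·log₁₀(10^(82.9/10)+10^(76.6/10)) = 83.81 dB SPL.
Then apply −20·log₁₀(6.7/2.6) = -8.22 dB → 75.6 dB SPL.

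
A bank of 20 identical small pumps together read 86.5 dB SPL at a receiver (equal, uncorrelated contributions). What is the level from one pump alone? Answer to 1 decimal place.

73.5 dB SPL

20 equal incoherent sources add 10·log₁₀(20) = 13.01 dB over one source.
L_one = 86.5 − 13.01 = 73.5 dB SPL.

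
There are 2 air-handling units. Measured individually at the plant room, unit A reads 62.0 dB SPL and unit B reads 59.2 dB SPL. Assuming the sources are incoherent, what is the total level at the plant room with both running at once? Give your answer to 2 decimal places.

63.83 dB SPL

Add the sources as powers (linear), then convert back to dB:
L_total = 10·log₁₀(10^(62.0/10) + 10^(59.2/10)) = 10·log₁₀(2417000) = 63.83 dB SPL.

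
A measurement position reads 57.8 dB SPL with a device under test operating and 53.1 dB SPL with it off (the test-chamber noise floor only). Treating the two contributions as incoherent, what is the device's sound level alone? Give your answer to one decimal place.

56.0 dB SPL

Background correction is a power subtraction:
L_src = 10·log₁₀(10^(57.8/10) − 10^(53.1/10)) = 10·log₁₀(398400) = 56.0 dB SPL.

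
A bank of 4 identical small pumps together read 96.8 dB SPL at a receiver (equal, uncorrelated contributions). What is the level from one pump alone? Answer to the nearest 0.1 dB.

4 equal incoherent sources add 10·log₁₀(4) = 6.02 dB over one source.
L_one = 96.8 − 6.02 = 90.8 dB SPL.

90.8 dB SPL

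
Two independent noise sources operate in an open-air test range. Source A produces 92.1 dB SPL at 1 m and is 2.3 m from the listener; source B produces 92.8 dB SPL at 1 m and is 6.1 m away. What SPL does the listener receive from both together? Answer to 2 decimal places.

85.54 dB SPL

At the listener: L_A = 92.1 − 20·log₁₀(2.3) = 84.865 dB; L_B = 92.8 − 20·log₁₀(6.1) = 77.093 dB.
Combined: 10·log₁₀(10^(84.865/10)+10^(77.093/10)) = 85.54 dB SPL.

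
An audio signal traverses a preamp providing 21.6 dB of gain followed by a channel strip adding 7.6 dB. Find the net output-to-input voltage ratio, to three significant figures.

Net gain = 21.6 + 7.6 = 29.2 dB.
Voltage ratio = 10^(29.2/20) = 28.8.

28.8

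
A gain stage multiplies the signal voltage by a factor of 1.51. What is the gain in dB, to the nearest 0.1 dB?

3.6 dB

For a voltage ratio, dB = 20·log₁₀(V₂/V₁).
20·log₁₀(1.51) = 3.6 dB.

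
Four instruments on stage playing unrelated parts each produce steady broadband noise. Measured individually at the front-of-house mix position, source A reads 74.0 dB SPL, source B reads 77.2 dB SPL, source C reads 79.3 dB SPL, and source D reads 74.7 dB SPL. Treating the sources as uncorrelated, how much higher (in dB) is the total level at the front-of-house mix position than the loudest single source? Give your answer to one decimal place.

3.5 dB

Uncorrelated sources add in intensity (power), not in dB.
L_total = 10·log₁₀(10^(74.0/10) + 10^(77.2/10) + 10^(79.3/10) + 10^(74.7/10)) = 82.84 dB SPL.
Excess over the loudest (79.3 dB): 82.84 − 79.3 = 3.5 dB.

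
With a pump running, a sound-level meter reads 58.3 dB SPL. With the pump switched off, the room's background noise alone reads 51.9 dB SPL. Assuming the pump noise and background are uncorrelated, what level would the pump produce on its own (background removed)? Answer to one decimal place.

57.2 dB SPL

Remove the background by subtracting linear intensities:
L_src = 10·log₁₀(10^(58.3/10) − 10^(51.9/10)) = 10·log₁₀(521200) = 57.2 dB SPL.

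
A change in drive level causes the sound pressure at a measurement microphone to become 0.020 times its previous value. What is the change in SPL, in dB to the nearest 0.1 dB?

Sound pressure is an amplitude quantity: ΔL = 20·log₁₀(p₂/p₁).
20·log₁₀(0.020) = -34.0 dB.

-34.0 dB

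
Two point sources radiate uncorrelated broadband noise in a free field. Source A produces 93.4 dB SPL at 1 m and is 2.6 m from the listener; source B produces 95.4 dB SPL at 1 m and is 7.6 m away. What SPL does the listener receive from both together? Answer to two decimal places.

85.84 dB SPL

At the listener: L_A = 93.4 − 20·log₁₀(2.6) = 85.101 dB; L_B = 95.4 − 20·log₁₀(7.6) = 77.784 dB.
Combined: 10·log₁₀(10^(85.101/10)+10^(77.784/10)) = 85.84 dB SPL.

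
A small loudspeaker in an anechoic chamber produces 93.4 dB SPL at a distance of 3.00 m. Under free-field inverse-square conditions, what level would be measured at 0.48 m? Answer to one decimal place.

Free-field point source: level drops by 20·log₁₀ of the distance ratio.
ΔL = −20·log₁₀(0.48/3.00) = 15.92 dB, so L₂ = 93.4 + (15.92) = 109.3 dB SPL.

109.3 dB SPL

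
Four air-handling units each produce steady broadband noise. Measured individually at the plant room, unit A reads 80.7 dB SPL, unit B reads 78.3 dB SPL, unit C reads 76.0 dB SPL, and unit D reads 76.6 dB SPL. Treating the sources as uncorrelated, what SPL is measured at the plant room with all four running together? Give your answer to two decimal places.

84.32 dB SPL

Add the sources as powers (linear), then convert back to dB:
L_total = 10·log₁₀(10^(80.7/10) + 10^(78.3/10) + 10^(76.0/10) + 10^(76.6/10)) = 10·log₁₀(270600000) = 84.32 dB SPL.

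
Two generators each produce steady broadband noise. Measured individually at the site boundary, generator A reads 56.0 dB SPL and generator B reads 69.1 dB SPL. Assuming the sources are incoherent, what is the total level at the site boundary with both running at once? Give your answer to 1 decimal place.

Incoherent sources sum as intensities:
L_total = 10·log₁₀(10^(56.0/10) + 10^(69.1/10)) = 10·log₁₀(8526000) = 69.3 dB SPL.

69.3 dB SPL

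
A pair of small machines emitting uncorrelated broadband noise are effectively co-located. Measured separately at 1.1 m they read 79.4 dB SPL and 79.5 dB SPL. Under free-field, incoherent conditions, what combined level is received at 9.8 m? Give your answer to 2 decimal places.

Combined at 1.1 m: 10·log₁₀(10^(79.4/10)+10^(79.5/10)) = 82.461 dB SPL.
Then apply −20·log₁₀(9.8/1.1) = -18.997 dB → 63.46 dB SPL.

63.46 dB SPL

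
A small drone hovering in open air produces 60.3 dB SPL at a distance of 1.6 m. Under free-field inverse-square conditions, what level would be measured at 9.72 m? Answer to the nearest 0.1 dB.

44.6 dB SPL

Free-field point source: level drops by 20·log₁₀ of the distance ratio.
ΔL = −20·log₁₀(9.72/1.6) = -15.67 dB, so L₂ = 60.3 + (-15.67) = 44.6 dB SPL.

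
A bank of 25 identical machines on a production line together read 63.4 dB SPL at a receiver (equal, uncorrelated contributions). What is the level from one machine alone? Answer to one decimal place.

25 equal incoherent sources add 10·log₁₀(25) = 13.98 dB over one source.
L_one = 63.4 − 13.98 = 49.4 dB SPL.

49.4 dB SPL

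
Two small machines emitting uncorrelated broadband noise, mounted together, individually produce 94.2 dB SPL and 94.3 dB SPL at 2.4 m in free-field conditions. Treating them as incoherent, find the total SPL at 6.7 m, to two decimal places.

88.34 dB SPL

Combined at 2.4 m: 10·log₁₀(10^(94.2/10)+10^(94.3/10)) = 97.261 dB SPL.
Then apply −20·log₁₀(6.7/2.4) = -8.917 dB → 88.34 dB SPL.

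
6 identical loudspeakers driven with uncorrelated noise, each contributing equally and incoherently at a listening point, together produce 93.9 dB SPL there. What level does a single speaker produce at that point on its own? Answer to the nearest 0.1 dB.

86.1 dB SPL

6 equal incoherent sources add 10·log₁₀(6) = 7.78 dB over one source.
L_one = 93.9 − 7.78 = 86.1 dB SPL.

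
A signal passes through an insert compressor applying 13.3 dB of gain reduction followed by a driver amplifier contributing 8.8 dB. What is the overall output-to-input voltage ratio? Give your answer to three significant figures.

Net gain = (−13.3) + 8.8 = -4.5 dB.
Voltage ratio = 10^(-4.5/20) = 0.596.

0.596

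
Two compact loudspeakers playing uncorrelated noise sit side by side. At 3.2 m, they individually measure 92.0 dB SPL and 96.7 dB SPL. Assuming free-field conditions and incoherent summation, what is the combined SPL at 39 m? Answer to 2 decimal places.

76.25 dB SPL

Combined at 3.2 m: 10·log₁₀(10^(92.0/10)+10^(96.7/10)) = 97.967 dB SPL.
Then apply −20·log₁₀(39/3.2) = -21.718 dB → 76.25 dB SPL.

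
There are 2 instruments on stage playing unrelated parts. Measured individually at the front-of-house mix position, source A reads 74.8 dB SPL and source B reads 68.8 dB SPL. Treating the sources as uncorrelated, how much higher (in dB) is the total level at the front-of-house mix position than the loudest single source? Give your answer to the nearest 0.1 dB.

1.0 dB

Incoherent sources sum as intensities:
L_total = 10·log₁₀(10^(74.8/10) + 10^(68.8/10)) = 75.77 dB SPL.
Excess over the loudest (74.8 dB): 75.77 − 74.8 = 1.0 dB.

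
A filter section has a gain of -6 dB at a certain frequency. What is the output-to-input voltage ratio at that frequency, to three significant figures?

Voltage ratio = 10^(dB/20).
10^(-6/20) = 10^(-0.3000) = 0.501.

0.501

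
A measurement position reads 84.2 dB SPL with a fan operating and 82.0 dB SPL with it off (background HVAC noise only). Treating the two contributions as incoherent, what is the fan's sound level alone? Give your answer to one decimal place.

80.2 dB SPL

Remove the background by subtracting linear intensities:
L_src = 10·log₁₀(10^(84.2/10) − 10^(82.0/10)) = 10·log₁₀(104500000) = 80.2 dB SPL.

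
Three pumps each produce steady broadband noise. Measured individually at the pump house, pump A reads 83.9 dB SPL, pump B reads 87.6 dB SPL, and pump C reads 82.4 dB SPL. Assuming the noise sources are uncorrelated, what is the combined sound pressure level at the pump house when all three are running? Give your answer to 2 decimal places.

Incoherent sources sum as intensities:
L_total = 10·log₁₀(10^(83.9/10) + 10^(87.6/10) + 10^(82.4/10)) = 10·log₁₀(994700000) = 89.98 dB SPL.

89.98 dB SPL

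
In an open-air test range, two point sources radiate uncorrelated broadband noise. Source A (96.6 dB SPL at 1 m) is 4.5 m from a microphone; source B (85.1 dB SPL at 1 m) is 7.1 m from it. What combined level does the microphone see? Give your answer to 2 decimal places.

At the listener: L_A = 96.6 − 20·log₁₀(4.5) = 83.536 dB; L_B = 85.1 − 20·log₁₀(7.1) = 68.075 dB.
Combined: 10·log₁₀(10^(83.536/10)+10^(68.075/10)) = 83.66 dB SPL.

83.66 dB SPL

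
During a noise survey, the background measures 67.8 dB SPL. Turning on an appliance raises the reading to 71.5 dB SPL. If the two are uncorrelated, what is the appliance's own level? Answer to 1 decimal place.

Remove the background by subtracting linear intensities:
L_src = 10·log₁₀(10^(71.5/10) − 10^(67.8/10)) = 10·log₁₀(8100000) = 69.1 dB SPL.

69.1 dB SPL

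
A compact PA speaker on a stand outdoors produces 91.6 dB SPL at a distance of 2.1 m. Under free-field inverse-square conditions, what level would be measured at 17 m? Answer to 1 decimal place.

For a point source in a free field, ΔL = −20·log₁₀(d₂/d₁).
ΔL = −20·log₁₀(17/2.1) = -18.16 dB, so L₂ = 91.6 + (-18.16) = 73.4 dB SPL.

73.4 dB SPL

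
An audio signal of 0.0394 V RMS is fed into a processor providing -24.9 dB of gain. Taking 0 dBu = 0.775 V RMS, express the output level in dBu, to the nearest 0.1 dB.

-50.8 dBu

Input level: 20·log₁₀(0.0394/0.775) = -25.88 dBu.
Output: -25.88 − 24.9 = -50.8 dBu.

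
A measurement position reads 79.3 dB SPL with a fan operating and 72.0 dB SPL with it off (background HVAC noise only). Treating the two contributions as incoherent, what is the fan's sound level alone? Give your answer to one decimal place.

78.4 dB SPL

Remove the background by subtracting linear intensities:
L_src = 10·log₁₀(10^(79.3/10) − 10^(72.0/10)) = 10·log₁₀(69260000) = 78.4 dB SPL.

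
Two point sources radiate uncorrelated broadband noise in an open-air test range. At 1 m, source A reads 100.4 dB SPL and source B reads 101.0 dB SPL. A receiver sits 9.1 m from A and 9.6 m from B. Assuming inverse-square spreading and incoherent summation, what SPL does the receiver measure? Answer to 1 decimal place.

At the listener: L_A = 100.4 − 20·log₁₀(9.1) = 81.22 dB; L_B = 101.0 − 20·log₁₀(9.6) = 81.35 dB.
Combined: 10·log₁₀(10^(81.22/10)+10^(81.35/10)) = 84.3 dB SPL.

84.3 dB SPL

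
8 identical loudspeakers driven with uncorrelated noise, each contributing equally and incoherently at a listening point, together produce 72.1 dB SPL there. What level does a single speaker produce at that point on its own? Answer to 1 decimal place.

8 equal incoherent sources add 10·log₁₀(8) = 9.03 dB over one source.
L_one = 72.1 − 9.03 = 63.1 dB SPL.

63.1 dB SPL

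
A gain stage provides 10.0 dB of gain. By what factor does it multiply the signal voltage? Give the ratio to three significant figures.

3.16

Voltage ratio = 10^(dB/20).
10^(10.0/20) = 10^(0.5000) = 3.16.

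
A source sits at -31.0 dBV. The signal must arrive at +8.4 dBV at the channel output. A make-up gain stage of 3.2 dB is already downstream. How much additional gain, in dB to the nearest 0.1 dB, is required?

The required make-up gain is the shortfall in the dB sum.
G = +8.4 − (-31.0) − 3.2 = 36.2 dB.

36.2 dB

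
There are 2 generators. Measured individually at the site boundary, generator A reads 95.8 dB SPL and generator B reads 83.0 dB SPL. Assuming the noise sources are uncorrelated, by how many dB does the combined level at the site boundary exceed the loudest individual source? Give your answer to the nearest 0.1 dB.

Incoherent sources sum as intensities:
L_total = 10·log₁₀(10^(95.8/10) + 10^(83.0/10)) = 96.02 dB SPL.
Excess over the loudest (95.8 dB): 96.02 − 95.8 = 0.2 dB.

0.2 dB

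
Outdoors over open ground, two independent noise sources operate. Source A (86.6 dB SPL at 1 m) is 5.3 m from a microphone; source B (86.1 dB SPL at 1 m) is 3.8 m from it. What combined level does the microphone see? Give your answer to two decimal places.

At the listener: L_A = 86.6 − 20·log₁₀(5.3) = 72.114 dB; L_B = 86.1 − 20·log₁₀(3.8) = 74.504 dB.
Combined: 10·log₁₀(10^(72.114/10)+10^(74.504/10)) = 76.48 dB SPL.

76.48 dB SPL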